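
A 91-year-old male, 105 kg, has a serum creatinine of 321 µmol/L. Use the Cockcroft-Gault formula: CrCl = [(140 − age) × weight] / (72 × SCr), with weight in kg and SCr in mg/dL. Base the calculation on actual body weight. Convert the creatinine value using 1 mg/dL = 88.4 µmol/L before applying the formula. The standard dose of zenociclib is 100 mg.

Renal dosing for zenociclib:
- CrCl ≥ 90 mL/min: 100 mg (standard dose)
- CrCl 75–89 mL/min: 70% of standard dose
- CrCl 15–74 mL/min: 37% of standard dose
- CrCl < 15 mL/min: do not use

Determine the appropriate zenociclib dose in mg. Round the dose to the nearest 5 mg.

35 mg

SCr = 321 / 88.4 = 3.631 mg/dL
CrCl = (140 − 91) × 105 / (72 × 3.631) = 5145.0 / 261.43 ≈ 19.7 mL/min
CrCl ≈ 20 mL/min → bracket 15–74 mL/min.
37% of 100 mg = 37 mg → 35 mg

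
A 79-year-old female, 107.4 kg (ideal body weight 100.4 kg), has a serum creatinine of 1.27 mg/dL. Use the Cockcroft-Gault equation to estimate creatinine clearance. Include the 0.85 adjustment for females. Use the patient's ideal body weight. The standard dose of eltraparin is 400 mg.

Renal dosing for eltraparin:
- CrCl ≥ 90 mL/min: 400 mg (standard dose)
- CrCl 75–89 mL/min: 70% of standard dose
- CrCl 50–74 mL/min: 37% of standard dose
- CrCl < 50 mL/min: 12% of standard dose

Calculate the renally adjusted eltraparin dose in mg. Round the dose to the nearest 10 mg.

CrCl = (140 − 79) × 100.4 / (72 × 1.27) × 0.85 = 6124.4 / 91.44 × 0.85 ≈ 56.9 mL/min
CrCl ≈ 57 mL/min → bracket 50–74 mL/min.
37% of 400 mg = 148 mg → 150 mg

150 mg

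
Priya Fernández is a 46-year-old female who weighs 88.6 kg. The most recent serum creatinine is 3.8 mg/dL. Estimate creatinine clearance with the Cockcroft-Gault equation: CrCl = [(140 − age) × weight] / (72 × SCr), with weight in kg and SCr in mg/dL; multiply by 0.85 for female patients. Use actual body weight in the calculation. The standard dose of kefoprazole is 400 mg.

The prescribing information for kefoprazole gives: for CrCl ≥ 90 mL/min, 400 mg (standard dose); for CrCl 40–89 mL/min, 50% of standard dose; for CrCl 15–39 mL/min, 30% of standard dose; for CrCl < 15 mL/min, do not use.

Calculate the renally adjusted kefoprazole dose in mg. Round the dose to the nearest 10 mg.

CrCl = (140 − 46) × 88.6 / (72 × 3.8) × 0.85 = 8328.4 / 273.60 × 0.85 ≈ 25.9 mL/min
CrCl ≈ 26 mL/min → bracket 15–39 mL/min.
30% of 400 mg = 120 mg

120 mg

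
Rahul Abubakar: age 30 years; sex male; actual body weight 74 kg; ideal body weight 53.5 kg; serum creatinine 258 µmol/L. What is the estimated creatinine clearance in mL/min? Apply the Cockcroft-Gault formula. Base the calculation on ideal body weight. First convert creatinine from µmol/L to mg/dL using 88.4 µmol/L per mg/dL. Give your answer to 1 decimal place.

SCr = 258 / 88.4 = 2.919 mg/dL
CrCl = (140 − 30) × 53.5 / (72 × 2.919) = 5885.0 / 210.17 ≈ 28.0 mL/min

28.0 mL/min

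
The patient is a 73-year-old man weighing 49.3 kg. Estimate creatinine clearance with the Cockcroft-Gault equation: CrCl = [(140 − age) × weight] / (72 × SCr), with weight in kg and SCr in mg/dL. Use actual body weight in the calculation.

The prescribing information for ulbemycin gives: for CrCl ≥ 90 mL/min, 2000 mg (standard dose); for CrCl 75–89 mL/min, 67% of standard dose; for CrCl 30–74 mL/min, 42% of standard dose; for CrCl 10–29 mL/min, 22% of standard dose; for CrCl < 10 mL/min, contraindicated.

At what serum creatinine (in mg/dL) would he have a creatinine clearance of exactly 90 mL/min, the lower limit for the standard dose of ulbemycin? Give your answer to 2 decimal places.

0.51 mg/dL

Standard dose requires CrCl ≥ 90 mL/min.
Set (140 − 73) × 49.3 / (72 × SCr) = 90
SCr = (140 − 73) × 49.3 / (72 × 90) = 0.510 mg/dL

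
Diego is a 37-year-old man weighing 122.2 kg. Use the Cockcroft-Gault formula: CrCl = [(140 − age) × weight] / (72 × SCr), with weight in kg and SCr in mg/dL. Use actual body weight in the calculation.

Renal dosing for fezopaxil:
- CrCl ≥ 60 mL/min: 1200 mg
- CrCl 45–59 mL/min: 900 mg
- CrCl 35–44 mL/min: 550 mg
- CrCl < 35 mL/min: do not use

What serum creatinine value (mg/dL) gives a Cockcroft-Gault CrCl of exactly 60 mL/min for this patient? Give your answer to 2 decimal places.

2.91 mg/dL

Standard dose requires CrCl ≥ 60 mL/min.
Set (140 − 37) × 122.2 / (72 × SCr) = 60
SCr = (140 − 37) × 122.2 / (72 × 60) = 2.914 mg/dL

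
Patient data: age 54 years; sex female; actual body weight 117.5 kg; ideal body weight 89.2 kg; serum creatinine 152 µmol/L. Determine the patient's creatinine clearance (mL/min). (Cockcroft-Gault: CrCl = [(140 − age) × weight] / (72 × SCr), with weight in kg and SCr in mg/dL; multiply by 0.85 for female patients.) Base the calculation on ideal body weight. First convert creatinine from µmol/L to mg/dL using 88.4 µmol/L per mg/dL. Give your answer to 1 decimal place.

52.7 mL/min

SCr = 152 / 88.4 = 1.719 mg/dL
CrCl = (140 − 54) × 89.2 / (72 × 1.719) × 0.85 = 7671.2 / 123.77 × 0.85 ≈ 52.7 mL/min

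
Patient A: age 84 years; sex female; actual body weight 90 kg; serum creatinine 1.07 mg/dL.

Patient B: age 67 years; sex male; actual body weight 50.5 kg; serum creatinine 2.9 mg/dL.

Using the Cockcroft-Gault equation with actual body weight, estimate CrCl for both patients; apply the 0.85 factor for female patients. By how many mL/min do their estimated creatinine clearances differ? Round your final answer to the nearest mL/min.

38 mL/min

Patient A: CrCl = (140 − 84) × 90 / (72 × 1.07) × 0.85 = 5040.0 / 77.04 × 0.85 ≈ 55.6 mL/min
Patient B: CrCl = (140 − 67) × 50.5 / (72 × 2.9) = 3686.5 / 208.80 ≈ 17.7 mL/min
|55.6 − 17.7| = 37.9 mL/min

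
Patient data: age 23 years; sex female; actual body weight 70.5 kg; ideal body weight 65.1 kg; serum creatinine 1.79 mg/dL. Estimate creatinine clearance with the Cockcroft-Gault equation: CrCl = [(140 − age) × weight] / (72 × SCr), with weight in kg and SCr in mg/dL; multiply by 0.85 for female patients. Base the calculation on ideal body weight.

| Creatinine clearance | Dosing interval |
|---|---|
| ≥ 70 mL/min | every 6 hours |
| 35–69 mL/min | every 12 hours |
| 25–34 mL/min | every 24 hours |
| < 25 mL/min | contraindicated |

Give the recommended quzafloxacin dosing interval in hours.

every 12 hours

CrCl = (140 − 23) × 65.1 / (72 × 1.79) × 0.85 = 7616.7 / 128.88 × 0.85 ≈ 50.2 mL/min
CrCl ≈ 50 mL/min → bracket 35–69 mL/min → every 12 hours.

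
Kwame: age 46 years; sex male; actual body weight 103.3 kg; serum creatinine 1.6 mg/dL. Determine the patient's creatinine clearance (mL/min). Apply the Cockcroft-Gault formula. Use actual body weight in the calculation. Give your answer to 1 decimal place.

CrCl = (140 − 46) × 103.3 / (72 × 1.6) = 9710.2 / 115.20 ≈ 84.3 mL/min

84.3 mL/min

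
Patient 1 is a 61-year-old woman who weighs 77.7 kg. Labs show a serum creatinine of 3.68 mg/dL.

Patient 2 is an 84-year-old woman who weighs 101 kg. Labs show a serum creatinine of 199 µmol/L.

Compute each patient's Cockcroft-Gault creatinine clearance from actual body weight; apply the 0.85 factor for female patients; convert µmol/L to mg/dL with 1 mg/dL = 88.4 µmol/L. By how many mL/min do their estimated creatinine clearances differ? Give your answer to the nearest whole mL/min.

10 mL/min

Patient 1: CrCl = (140 − 61) × 77.7 / (72 × 3.68) × 0.85 = 6138.3 / 264.96 × 0.85 ≈ 19.7 mL/min
Patient 2: SCr = 199 / 88.4 = 2.251 mg/dL
Patient 2: CrCl = (140 − 84) × 101 / (72 × 2.251) × 0.85 = 5656.0 / 162.07 × 0.85 ≈ 29.7 mL/min
|19.7 − 29.7| = 10.0 mL/min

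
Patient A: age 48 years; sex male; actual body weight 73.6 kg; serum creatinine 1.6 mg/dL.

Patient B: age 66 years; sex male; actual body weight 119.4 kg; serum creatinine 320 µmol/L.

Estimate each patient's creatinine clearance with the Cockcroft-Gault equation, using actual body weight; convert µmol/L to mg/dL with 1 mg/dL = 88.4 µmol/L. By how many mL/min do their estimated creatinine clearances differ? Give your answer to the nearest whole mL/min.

Patient A: CrCl = (140 − 48) × 73.6 / (72 × 1.6) = 6771.2 / 115.20 ≈ 58.8 mL/min
Patient B: SCr = 320 / 88.4 = 3.62 mg/dL
Patient B: CrCl = (140 − 66) × 119.4 / (72 × 3.62) = 8835.6 / 260.64 ≈ 33.9 mL/min
|58.8 − 33.9| = 24.9 mL/min

25 mL/min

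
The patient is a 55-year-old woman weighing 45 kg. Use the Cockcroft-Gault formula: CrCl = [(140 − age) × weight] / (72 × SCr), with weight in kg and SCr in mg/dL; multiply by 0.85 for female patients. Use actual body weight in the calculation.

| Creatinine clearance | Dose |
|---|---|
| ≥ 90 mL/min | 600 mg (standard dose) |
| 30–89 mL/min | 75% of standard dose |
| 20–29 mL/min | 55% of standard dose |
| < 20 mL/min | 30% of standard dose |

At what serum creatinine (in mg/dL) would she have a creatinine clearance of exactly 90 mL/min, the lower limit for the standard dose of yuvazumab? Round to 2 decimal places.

Standard dose requires CrCl ≥ 90 mL/min.
Set (140 − 55) × 45 × 0.85 / (72 × SCr) = 90
SCr = (140 − 55) × 45 × 0.85 / (72 × 90) = 0.502 mg/dL

0.50 mg/dL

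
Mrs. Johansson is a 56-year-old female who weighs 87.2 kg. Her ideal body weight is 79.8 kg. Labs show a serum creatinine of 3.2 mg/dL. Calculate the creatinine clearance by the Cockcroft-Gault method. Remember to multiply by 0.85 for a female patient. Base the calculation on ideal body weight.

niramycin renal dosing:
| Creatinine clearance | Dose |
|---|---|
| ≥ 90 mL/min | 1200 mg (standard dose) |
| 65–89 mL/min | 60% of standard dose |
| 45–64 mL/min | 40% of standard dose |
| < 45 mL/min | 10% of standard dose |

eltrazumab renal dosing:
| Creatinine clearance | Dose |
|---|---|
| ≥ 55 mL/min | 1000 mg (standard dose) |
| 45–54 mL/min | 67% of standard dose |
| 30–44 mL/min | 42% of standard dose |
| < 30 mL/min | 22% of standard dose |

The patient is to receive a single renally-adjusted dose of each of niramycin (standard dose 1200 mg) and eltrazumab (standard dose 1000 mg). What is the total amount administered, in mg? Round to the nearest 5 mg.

340 mg

CrCl = (140 − 56) × 79.8 / (72 × 3.2) × 0.85 = 6703.2 / 230.40 × 0.85 ≈ 24.7 mL/min
CrCl ≈ 25 mL/min.
niramycin: < 45 mL/min → 10% of 1200 mg = 120 mg.
eltrazumab: < 30 mL/min → 22% of 1000 mg = 220 mg.
Total = 120 + 220 = 340 mg.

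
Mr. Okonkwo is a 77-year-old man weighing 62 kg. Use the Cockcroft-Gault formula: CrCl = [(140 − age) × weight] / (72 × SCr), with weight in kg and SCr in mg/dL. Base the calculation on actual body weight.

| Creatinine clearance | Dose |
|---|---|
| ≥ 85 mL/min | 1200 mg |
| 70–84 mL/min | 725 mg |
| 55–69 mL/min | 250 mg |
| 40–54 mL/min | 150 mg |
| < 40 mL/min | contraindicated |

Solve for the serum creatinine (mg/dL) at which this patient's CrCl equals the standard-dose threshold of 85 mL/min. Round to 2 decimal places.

Standard dose requires CrCl ≥ 85 mL/min.
Set (140 − 77) × 62 / (72 × SCr) = 85
SCr = (140 − 77) × 62 / (72 × 85) = 0.638 mg/dL

0.64 mg/dL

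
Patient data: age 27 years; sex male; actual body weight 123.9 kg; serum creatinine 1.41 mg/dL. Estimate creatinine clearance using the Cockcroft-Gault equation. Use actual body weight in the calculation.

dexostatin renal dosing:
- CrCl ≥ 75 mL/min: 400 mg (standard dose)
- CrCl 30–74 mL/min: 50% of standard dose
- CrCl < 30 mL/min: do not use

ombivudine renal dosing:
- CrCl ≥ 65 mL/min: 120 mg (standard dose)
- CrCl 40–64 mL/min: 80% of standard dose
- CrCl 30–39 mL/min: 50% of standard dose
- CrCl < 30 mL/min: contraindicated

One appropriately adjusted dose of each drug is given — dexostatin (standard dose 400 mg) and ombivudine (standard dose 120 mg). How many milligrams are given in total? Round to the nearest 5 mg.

CrCl = (140 − 27) × 123.9 / (72 × 1.41) = 14000.7 / 101.52 ≈ 137.9 mL/min
CrCl ≈ 138 mL/min.
dexostatin: ≥ 75 mL/min → 100% of 400 mg = 400 mg.
ombivudine: ≥ 65 mL/min → 100% of 120 mg = 120 mg.
Total = 400 + 120 = 520 mg.

520 mg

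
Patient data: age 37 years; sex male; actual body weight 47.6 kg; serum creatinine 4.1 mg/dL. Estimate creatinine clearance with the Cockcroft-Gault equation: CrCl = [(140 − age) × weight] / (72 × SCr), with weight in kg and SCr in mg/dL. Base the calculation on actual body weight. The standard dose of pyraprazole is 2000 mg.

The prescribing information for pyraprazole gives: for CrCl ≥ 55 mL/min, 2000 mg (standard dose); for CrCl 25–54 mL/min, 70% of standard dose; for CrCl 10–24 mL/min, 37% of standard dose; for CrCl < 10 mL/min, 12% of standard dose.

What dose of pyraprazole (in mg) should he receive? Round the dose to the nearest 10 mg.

740 mg

CrCl = (140 − 37) × 47.6 / (72 × 4.1) = 4902.8 / 295.20 ≈ 16.6 mL/min
CrCl ≈ 17 mL/min → bracket 10–24 mL/min.
37% of 2000 mg = 740 mg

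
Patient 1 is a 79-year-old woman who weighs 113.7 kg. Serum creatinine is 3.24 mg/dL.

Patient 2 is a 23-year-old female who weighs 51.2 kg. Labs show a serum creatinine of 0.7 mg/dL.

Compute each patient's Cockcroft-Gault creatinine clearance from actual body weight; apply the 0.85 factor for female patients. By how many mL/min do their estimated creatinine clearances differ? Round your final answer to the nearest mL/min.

Patient 1: CrCl = (140 − 79) × 113.7 / (72 × 3.24) × 0.85 = 6935.7 / 233.28 × 0.85 ≈ 25.3 mL/min
Patient 2: CrCl = (140 − 23) × 51.2 / (72 × 0.7) × 0.85 = 5990.4 / 50.40 × 0.85 ≈ 101.0 mL/min
|25.3 − 101.0| = 75.7 mL/min

76 mL/min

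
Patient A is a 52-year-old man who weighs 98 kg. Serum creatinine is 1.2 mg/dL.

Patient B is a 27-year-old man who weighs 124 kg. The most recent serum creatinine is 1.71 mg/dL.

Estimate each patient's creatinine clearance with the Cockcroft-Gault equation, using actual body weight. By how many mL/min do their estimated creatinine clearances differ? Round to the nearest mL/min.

14 mL/min

Patient A: CrCl = (140 − 52) × 98 / (72 × 1.2) = 8624.0 / 86.40 ≈ 99.8 mL/min
Patient B: CrCl = (140 − 27) × 124 / (72 × 1.71) = 14012.0 / 123.12 ≈ 113.8 mL/min
|99.8 − 113.8| = 14.0 mL/min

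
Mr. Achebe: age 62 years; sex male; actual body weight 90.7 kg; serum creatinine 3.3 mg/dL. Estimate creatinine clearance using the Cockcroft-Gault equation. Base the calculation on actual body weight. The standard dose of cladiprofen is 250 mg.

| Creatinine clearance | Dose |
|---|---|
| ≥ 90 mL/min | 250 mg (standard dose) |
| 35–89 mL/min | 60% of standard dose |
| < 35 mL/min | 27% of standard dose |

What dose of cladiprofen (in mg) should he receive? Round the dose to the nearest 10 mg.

70 mg

CrCl = (140 − 62) × 90.7 / (72 × 3.3) = 7074.6 / 237.60 ≈ 29.8 mL/min
CrCl ≈ 30 mL/min → bracket < 35 mL/min.
27% of 250 mg = 67.5 mg → 70 mg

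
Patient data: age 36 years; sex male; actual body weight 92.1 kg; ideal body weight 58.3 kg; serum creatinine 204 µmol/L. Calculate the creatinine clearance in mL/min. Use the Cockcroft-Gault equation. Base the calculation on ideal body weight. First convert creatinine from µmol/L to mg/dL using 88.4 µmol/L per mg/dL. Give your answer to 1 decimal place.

36.5 mL/min

SCr = 204 / 88.4 = 2.308 mg/dL
CrCl = (140 − 36) × 58.3 / (72 × 2.308) = 6063.2 / 166.18 ≈ 36.5 mL/min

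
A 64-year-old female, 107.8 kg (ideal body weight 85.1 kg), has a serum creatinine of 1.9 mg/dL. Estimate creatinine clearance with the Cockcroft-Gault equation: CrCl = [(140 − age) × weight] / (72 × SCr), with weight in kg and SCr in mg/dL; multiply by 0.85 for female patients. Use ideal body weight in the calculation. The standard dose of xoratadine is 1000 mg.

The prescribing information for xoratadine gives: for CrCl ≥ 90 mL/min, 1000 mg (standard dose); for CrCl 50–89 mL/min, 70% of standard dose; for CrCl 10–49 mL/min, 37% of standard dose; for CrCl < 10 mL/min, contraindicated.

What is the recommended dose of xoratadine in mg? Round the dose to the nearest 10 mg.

CrCl = (140 − 64) × 85.1 / (72 × 1.9) × 0.85 = 6467.6 / 136.80 × 0.85 ≈ 40.2 mL/min
CrCl ≈ 40 mL/min → bracket 10–49 mL/min.
37% of 1000 mg = 370 mg

370 mg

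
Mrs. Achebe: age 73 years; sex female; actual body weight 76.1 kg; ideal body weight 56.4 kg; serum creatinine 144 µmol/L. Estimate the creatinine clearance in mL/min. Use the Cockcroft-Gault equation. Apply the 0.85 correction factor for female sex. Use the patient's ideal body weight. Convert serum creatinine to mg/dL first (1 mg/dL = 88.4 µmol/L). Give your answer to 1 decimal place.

27.4 mL/min

SCr = 144 / 88.4 = 1.629 mg/dL
CrCl = (140 − 73) × 56.4 / (72 × 1.629) × 0.85 = 3778.8 / 117.29 × 0.85 ≈ 27.4 mL/min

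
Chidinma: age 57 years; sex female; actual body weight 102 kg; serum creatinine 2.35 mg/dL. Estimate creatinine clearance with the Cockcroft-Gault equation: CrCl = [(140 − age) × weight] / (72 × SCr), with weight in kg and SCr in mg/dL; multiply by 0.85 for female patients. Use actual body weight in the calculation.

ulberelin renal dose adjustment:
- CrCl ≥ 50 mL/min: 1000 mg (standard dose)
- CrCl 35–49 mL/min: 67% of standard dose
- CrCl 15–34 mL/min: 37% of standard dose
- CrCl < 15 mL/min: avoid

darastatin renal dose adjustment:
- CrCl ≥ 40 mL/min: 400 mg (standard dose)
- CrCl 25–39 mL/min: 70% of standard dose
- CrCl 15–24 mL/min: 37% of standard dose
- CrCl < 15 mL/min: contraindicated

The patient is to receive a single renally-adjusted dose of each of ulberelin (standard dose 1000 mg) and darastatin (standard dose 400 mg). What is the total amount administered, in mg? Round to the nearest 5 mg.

CrCl = (140 − 57) × 102 / (72 × 2.35) × 0.85 = 8466.0 / 169.20 × 0.85 ≈ 42.5 mL/min
CrCl ≈ 43 mL/min.
ulberelin: 35–49 mL/min → 67% of 1000 mg = 670 mg.
darastatin: ≥ 40 mL/min → 100% of 400 mg = 400 mg.
Total = 670 + 400 = 1070 mg.

1070 mg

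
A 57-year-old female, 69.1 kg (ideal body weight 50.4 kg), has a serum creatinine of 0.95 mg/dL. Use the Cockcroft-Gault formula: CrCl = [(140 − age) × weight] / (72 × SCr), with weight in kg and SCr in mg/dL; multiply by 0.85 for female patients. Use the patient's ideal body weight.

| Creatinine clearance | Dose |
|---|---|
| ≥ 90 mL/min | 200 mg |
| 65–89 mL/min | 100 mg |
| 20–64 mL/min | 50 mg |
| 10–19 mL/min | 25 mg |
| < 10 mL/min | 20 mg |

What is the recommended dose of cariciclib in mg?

50 mg

CrCl = (140 − 57) × 50.4 / (72 × 0.95) × 0.85 = 4183.2 / 68.40 × 0.85 ≈ 52.0 mL/min
CrCl ≈ 52 mL/min → bracket 20–64 mL/min.
Dose for this bracket: 50 mg.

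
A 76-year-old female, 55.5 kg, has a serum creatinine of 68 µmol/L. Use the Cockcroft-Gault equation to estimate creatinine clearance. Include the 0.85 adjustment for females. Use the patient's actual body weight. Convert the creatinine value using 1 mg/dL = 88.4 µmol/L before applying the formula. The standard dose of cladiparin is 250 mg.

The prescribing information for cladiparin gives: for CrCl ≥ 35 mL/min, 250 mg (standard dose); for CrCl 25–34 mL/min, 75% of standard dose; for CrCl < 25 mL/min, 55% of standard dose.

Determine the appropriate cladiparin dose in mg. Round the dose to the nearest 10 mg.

SCr = 68 / 88.4 = 0.769 mg/dL
CrCl = (140 − 76) × 55.5 / (72 × 0.769) × 0.85 = 3552.0 / 55.37 × 0.85 ≈ 54.5 mL/min
CrCl ≈ 55 mL/min → bracket ≥ 35 mL/min.
100% of 250 mg = 250 mg

250 mg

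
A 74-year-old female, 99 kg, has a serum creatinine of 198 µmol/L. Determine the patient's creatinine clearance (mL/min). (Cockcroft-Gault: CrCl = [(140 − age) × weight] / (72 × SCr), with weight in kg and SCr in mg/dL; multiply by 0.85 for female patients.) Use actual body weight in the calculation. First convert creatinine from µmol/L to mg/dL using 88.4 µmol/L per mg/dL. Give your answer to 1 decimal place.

SCr = 198 / 88.4 = 2.24 mg/dL
CrCl = (140 − 74) × 99 / (72 × 2.24) × 0.85 = 6534.0 / 161.28 × 0.85 ≈ 34.4 mL/min

34.4 mL/min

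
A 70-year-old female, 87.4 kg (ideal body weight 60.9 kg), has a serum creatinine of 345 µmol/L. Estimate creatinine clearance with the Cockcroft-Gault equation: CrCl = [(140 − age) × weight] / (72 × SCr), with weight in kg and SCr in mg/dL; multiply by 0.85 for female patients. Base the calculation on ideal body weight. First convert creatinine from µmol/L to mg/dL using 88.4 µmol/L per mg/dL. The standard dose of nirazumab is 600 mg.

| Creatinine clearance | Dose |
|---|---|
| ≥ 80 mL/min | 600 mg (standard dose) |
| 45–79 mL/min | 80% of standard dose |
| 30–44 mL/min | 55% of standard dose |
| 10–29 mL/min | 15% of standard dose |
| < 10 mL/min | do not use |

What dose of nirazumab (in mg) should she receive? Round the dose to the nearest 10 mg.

90 mg

SCr = 345 / 88.4 = 3.903 mg/dL
CrCl = (140 − 70) × 60.9 / (72 × 3.903) × 0.85 = 4263.0 / 281.02 × 0.85 ≈ 12.9 mL/min
CrCl ≈ 13 mL/min → bracket 10–29 mL/min.
15% of 600 mg = 90 mg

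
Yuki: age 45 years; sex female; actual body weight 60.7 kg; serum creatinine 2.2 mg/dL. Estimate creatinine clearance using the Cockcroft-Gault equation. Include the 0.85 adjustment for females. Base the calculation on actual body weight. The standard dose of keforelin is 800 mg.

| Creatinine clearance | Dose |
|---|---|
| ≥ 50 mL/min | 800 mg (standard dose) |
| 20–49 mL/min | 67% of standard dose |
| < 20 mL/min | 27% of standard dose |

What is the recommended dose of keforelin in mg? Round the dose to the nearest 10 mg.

CrCl = (140 − 45) × 60.7 / (72 × 2.2) × 0.85 = 5766.5 / 158.40 × 0.85 ≈ 30.9 mL/min
CrCl ≈ 31 mL/min → bracket 20–49 mL/min.
67% of 800 mg = 536 mg → 540 mg

540 mg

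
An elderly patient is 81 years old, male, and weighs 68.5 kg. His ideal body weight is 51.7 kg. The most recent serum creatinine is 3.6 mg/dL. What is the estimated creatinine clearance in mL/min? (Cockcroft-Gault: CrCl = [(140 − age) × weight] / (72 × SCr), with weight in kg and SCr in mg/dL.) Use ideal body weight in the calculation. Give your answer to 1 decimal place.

11.8 mL/min

CrCl = (140 − 81) × 51.7 / (72 × 3.6) = 3050.3 / 259.20 ≈ 11.8 mL/min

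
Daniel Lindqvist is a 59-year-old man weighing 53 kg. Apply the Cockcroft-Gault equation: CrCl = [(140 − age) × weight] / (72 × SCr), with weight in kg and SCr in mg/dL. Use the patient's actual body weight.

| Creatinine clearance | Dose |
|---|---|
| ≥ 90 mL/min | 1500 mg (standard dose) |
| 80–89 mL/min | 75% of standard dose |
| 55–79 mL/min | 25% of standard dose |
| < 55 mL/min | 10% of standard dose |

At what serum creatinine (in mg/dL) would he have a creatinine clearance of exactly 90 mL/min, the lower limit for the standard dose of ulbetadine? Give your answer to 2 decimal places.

0.66 mg/dL

Standard dose requires CrCl ≥ 90 mL/min.
Set (140 − 59) × 53 / (72 × SCr) = 90
SCr = (140 − 59) × 53 / (72 × 90) = 0.662 mg/dL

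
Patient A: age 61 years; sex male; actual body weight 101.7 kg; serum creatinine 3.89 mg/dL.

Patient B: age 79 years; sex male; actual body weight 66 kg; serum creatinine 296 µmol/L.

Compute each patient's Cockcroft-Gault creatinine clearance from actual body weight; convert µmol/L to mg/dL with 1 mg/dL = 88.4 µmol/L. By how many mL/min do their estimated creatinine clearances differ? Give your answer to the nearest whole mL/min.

12 mL/min

Patient A: CrCl = (140 − 61) × 101.7 / (72 × 3.89) = 8034.3 / 280.08 ≈ 28.7 mL/min
Patient B: SCr = 296 / 88.4 = 3.348 mg/dL
Patient B: CrCl = (140 − 79) × 66 / (72 × 3.348) = 4026.0 / 241.06 ≈ 16.7 mL/min
|28.7 − 16.7| = 12.0 mL/min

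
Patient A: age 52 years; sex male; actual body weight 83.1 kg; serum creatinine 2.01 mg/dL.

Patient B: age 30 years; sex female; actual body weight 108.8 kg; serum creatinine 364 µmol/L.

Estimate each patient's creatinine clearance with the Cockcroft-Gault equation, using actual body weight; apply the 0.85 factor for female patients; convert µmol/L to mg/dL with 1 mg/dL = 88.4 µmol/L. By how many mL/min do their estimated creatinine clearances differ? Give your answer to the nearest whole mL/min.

16 mL/min

Patient A: CrCl = (140 − 52) × 83.1 / (72 × 2.01) = 7312.8 / 144.72 ≈ 50.5 mL/min
Patient B: SCr = 364 / 88.4 = 4.118 mg/dL
Patient B: CrCl = (140 − 30) × 108.8 / (72 × 4.118) × 0.85 = 11968.0 / 296.50 × 0.85 ≈ 34.3 mL/min
|50.5 − 34.3| = 16.2 mL/min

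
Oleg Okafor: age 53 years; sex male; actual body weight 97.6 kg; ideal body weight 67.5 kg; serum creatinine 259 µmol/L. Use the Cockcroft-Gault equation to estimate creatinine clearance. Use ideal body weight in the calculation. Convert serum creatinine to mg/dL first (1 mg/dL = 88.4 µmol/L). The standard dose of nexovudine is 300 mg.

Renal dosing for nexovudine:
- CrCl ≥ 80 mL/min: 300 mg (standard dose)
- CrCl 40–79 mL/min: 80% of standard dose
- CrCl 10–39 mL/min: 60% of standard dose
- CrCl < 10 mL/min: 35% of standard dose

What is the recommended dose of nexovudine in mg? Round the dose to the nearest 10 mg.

SCr = 259 / 88.4 = 2.93 mg/dL
CrCl = (140 − 53) × 67.5 / (72 × 2.93) = 5872.5 / 210.96 ≈ 27.8 mL/min
CrCl ≈ 28 mL/min → bracket 10–39 mL/min.
60% of 300 mg = 180 mg

180 mg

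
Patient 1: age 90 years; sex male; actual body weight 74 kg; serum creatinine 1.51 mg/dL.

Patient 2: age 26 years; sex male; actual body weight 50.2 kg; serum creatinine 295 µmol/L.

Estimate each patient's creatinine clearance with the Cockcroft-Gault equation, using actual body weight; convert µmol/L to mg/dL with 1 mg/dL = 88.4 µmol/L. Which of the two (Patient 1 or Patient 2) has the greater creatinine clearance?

Patient 1: CrCl = (140 − 90) × 74 / (72 × 1.51) = 3700.0 / 108.72 ≈ 34.0 mL/min
Patient 2: SCr = 295 / 88.4 = 3.337 mg/dL
Patient 2: CrCl = (140 − 26) × 50.2 / (72 × 3.337) = 5722.8 / 240.26 ≈ 23.8 mL/min
34.0 vs 23.8 mL/min → Patient 1 is higher.

Patient 1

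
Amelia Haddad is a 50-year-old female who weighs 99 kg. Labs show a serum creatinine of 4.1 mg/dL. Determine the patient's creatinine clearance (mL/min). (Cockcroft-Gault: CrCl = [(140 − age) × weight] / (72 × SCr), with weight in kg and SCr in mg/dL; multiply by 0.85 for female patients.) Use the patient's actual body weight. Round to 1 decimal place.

25.7 mL/min

CrCl = (140 − 50) × 99 / (72 × 4.1) × 0.85 = 8910.0 / 295.20 × 0.85 ≈ 25.7 mL/min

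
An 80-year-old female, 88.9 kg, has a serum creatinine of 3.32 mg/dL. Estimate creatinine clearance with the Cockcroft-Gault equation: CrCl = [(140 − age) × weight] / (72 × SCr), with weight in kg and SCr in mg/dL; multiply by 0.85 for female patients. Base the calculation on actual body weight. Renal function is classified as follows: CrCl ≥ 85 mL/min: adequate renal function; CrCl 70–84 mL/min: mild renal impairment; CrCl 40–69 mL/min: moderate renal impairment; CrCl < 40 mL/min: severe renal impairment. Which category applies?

severe renal impairment

CrCl = (140 − 80) × 88.9 / (72 × 3.32) × 0.85 = 5334.0 / 239.04 × 0.85 ≈ 19.0 mL/min
19 mL/min falls in the 'severe renal impairment' range.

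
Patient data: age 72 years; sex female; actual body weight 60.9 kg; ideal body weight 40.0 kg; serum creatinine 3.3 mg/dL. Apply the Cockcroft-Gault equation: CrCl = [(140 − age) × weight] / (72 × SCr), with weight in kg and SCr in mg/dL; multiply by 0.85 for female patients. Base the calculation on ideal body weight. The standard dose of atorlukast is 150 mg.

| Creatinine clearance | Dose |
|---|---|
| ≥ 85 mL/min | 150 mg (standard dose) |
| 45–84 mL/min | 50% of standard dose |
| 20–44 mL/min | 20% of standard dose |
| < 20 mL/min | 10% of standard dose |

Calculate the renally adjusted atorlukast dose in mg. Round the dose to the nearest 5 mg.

15 mg

CrCl = (140 − 72) × 40 / (72 × 3.3) × 0.85 = 2720.0 / 237.60 × 0.85 ≈ 9.7 mL/min
CrCl ≈ 10 mL/min → bracket < 20 mL/min.
10% of 150 mg = 15 mg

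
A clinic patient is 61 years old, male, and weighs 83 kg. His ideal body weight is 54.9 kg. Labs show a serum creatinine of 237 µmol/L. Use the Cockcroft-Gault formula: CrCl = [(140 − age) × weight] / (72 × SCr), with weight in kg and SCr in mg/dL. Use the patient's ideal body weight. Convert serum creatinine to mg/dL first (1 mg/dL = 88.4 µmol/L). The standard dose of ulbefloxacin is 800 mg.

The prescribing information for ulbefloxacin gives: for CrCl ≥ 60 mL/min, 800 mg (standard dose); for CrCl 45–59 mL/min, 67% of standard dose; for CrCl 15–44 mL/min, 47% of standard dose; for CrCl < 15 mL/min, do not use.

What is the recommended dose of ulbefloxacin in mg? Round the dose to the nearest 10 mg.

380 mg

SCr = 237 / 88.4 = 2.681 mg/dL
CrCl = (140 − 61) × 54.9 / (72 × 2.681) = 4337.1 / 193.03 ≈ 22.5 mL/min
CrCl ≈ 22 mL/min → bracket 15–44 mL/min.
47% of 800 mg = 376 mg → 380 mg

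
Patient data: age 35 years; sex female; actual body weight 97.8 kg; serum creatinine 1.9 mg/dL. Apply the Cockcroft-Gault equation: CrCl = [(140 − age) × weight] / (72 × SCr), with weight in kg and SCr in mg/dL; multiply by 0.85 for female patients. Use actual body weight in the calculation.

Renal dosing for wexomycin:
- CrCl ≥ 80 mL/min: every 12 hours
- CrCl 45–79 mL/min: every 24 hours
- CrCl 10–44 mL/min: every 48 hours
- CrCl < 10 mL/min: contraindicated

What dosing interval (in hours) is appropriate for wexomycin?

every 24 hours

CrCl = (140 − 35) × 97.8 / (72 × 1.9) × 0.85 = 10269.0 / 136.80 × 0.85 ≈ 63.8 mL/min
CrCl ≈ 64 mL/min → bracket 45–79 mL/min → every 24 hours.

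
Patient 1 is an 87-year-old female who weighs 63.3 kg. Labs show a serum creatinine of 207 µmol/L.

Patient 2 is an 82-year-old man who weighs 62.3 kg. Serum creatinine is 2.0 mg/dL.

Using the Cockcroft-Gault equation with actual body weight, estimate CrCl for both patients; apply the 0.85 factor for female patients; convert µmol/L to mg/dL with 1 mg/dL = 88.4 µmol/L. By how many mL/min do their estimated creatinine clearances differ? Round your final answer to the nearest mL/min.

Patient 1: SCr = 207 / 88.4 = 2.342 mg/dL
Patient 1: CrCl = (140 − 87) × 63.3 / (72 × 2.342) × 0.85 = 3354.9 / 168.62 × 0.85 ≈ 16.9 mL/min
Patient 2: CrCl = (140 − 82) × 62.3 / (72 × 2) = 3613.4 / 144.00 ≈ 25.1 mL/min
|16.9 − 25.1| = 8.2 mL/min

8 mL/min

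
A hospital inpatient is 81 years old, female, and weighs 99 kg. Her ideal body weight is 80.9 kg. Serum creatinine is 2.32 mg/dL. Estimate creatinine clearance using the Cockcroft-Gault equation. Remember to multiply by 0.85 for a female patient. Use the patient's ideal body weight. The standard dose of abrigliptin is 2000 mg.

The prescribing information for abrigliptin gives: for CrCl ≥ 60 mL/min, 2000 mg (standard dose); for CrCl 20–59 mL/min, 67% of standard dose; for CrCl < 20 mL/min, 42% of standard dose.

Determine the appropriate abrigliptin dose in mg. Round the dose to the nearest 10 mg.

CrCl = (140 − 81) × 80.9 / (72 × 2.32) × 0.85 = 4773.1 / 167.04 × 0.85 ≈ 24.3 mL/min
CrCl ≈ 24 mL/min → bracket 20–59 mL/min.
67% of 2000 mg = 1340 mg

1340 mg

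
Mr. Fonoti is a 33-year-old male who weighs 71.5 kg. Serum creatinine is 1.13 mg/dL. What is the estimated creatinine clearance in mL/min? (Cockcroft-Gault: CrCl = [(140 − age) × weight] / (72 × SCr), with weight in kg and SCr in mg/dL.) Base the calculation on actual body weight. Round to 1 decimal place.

CrCl = (140 − 33) × 71.5 / (72 × 1.13) = 7650.5 / 81.36 ≈ 94.0 mL/min

94.0 mL/min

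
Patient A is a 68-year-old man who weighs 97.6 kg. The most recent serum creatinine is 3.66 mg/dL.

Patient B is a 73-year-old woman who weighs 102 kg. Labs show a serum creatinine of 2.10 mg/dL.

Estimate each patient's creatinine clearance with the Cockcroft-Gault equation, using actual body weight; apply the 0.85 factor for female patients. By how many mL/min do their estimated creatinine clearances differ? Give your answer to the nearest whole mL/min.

12 mL/min

Patient A: CrCl = (140 − 68) × 97.6 / (72 × 3.66) = 7027.2 / 263.52 ≈ 26.7 mL/min
Patient B: CrCl = (140 − 73) × 102 / (72 × 2.1) × 0.85 = 6834.0 / 151.20 × 0.85 ≈ 38.4 mL/min
|26.7 − 38.4| = 11.7 mL/min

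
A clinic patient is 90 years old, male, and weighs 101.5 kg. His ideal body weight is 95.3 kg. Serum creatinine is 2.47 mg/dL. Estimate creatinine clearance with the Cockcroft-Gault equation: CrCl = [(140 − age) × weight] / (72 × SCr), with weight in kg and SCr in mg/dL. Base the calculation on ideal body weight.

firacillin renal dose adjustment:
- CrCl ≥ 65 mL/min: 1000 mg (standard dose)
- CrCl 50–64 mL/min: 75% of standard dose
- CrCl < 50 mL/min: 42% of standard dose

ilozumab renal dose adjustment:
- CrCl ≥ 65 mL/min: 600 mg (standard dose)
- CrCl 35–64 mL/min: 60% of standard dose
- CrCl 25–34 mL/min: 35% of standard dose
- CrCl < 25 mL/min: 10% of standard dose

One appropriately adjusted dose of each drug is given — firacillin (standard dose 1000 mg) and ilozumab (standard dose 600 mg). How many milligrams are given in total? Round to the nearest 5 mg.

630 mg

CrCl = (140 − 90) × 95.3 / (72 × 2.47) = 4765.0 / 177.84 ≈ 26.8 mL/min
CrCl ≈ 27 mL/min.
firacillin: < 50 mL/min → 42% of 1000 mg = 420 mg.
ilozumab: 25–34 mL/min → 35% of 600 mg = 210 mg.
Total = 420 + 210 = 630 mg.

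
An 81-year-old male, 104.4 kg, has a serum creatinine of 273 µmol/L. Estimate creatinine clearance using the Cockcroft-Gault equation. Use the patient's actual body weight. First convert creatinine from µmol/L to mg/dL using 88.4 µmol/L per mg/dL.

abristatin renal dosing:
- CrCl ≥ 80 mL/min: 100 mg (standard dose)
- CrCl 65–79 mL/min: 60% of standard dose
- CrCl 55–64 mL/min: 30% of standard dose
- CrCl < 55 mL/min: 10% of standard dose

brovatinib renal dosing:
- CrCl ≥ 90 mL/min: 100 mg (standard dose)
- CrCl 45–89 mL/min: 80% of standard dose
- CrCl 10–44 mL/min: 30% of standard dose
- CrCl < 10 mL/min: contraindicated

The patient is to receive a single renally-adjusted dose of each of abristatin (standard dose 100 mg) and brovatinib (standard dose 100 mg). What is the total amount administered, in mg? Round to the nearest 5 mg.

40 mg

SCr = 273 / 88.4 = 3.088 mg/dL
CrCl = (140 − 81) × 104.4 / (72 × 3.088) = 6159.6 / 222.34 ≈ 27.7 mL/min
CrCl ≈ 28 mL/min.
abristatin: < 55 mL/min → 10% of 100 mg = 10 mg.
brovatinib: 10–44 mL/min → 30% of 100 mg = 30 mg.
Total = 10 + 30 = 40 mg.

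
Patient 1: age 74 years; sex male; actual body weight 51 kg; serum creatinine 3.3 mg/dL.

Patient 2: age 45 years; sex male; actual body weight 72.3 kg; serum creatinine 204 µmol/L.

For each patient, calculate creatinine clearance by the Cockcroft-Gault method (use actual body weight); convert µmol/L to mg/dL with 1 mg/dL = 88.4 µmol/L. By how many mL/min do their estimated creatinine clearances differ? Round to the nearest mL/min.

Patient 1: CrCl = (140 − 74) × 51 / (72 × 3.3) = 3366.0 / 237.60 ≈ 14.2 mL/min
Patient 2: SCr = 204 / 88.4 = 2.308 mg/dL
Patient 2: CrCl = (140 − 45) × 72.3 / (72 × 2.308) = 6868.5 / 166.18 ≈ 41.3 mL/min
|14.2 − 41.3| = 27.1 mL/min

27 mL/min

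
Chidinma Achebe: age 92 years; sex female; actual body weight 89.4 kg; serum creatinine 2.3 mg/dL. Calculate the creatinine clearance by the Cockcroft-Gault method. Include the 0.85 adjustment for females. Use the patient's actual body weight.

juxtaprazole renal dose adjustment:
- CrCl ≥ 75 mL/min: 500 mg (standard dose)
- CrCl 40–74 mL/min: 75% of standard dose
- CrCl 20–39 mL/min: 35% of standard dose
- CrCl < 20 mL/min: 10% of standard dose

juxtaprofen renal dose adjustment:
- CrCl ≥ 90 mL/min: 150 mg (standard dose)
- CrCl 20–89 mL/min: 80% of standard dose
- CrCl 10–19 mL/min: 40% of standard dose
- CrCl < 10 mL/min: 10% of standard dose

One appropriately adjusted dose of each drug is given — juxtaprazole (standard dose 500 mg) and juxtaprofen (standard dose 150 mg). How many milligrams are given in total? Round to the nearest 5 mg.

295 mg

CrCl = (140 − 92) × 89.4 / (72 × 2.3) × 0.85 = 4291.2 / 165.60 × 0.85 ≈ 22.0 mL/min
CrCl ≈ 22 mL/min.
juxtaprazole: 20–39 mL/min → 35% of 500 mg = 175 mg.
juxtaprofen: 20–89 mL/min → 80% of 150 mg = 120 mg.
Total = 175 + 120 = 295 mg.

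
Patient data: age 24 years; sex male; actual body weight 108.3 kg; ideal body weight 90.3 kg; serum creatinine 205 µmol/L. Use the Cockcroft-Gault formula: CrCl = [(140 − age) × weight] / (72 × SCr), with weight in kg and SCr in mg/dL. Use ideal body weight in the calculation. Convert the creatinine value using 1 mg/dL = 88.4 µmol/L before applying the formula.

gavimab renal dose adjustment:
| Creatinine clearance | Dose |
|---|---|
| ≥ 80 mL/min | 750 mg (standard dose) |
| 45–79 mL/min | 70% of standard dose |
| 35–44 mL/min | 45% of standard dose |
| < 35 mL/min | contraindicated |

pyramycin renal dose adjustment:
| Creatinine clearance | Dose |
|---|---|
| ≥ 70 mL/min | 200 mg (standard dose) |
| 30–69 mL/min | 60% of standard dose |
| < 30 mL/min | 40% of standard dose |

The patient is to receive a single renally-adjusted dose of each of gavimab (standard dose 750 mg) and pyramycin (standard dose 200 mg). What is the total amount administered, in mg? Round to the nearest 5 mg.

SCr = 205 / 88.4 = 2.319 mg/dL
CrCl = (140 − 24) × 90.3 / (72 × 2.319) = 10474.8 / 166.97 ≈ 62.7 mL/min
CrCl ≈ 63 mL/min.
gavimab: 45–79 mL/min → 70% of 750 mg = 525 mg.
pyramycin: 30–69 mL/min → 60% of 200 mg = 120 mg.
Total = 525 + 120 = 645 mg.

645 mg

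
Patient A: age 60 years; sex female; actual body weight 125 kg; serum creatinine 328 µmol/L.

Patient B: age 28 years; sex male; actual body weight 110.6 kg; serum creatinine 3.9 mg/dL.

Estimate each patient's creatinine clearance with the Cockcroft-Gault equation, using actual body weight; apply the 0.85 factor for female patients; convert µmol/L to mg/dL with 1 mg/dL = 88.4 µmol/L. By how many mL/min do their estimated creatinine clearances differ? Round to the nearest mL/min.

Patient A: SCr = 328 / 88.4 = 3.71 mg/dL
Patient A: CrCl = (140 − 60) × 125 / (72 × 3.71) × 0.85 = 10000.0 / 267.12 × 0.85 ≈ 31.8 mL/min
Patient B: CrCl = (140 − 28) × 110.6 / (72 × 3.9) = 12387.2 / 280.80 ≈ 44.1 mL/min
|31.8 − 44.1| = 12.3 mL/min

12 mL/min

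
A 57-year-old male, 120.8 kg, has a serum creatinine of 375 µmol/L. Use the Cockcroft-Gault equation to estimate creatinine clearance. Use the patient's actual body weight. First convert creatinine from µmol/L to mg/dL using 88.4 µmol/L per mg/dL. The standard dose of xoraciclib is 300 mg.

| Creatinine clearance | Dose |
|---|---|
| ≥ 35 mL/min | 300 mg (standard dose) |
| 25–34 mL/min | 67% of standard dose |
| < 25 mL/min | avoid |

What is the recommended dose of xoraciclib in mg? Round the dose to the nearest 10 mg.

200 mg

SCr = 375 / 88.4 = 4.242 mg/dL
CrCl = (140 − 57) × 120.8 / (72 × 4.242) = 10026.4 / 305.42 ≈ 32.8 mL/min
CrCl ≈ 33 mL/min → bracket 25–34 mL/min.
67% of 300 mg = 201 mg → 200 mg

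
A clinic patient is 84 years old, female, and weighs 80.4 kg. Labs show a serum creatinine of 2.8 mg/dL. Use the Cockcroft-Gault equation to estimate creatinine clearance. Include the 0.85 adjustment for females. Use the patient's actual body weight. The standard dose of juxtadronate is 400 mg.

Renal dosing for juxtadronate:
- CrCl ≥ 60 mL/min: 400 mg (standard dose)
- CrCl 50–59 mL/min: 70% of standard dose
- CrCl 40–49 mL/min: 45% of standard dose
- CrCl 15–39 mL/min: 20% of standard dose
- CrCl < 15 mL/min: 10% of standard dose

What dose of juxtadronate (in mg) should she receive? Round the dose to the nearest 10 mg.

CrCl = (140 − 84) × 80.4 / (72 × 2.8) × 0.85 = 4502.4 / 201.60 × 0.85 ≈ 19.0 mL/min
CrCl ≈ 19 mL/min → bracket 15–39 mL/min.
20% of 400 mg = 80 mg

80 mg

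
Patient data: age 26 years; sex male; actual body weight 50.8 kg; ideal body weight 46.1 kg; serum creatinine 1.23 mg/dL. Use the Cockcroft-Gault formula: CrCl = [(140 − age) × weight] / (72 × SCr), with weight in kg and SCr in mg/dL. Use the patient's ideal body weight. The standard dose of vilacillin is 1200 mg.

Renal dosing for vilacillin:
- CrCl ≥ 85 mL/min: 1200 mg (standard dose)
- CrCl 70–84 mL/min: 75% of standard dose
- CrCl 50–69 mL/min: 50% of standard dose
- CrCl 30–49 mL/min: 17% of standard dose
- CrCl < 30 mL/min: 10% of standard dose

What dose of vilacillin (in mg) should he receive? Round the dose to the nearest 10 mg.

600 mg

CrCl = (140 − 26) × 46.1 / (72 × 1.23) = 5255.4 / 88.56 ≈ 59.3 mL/min
CrCl ≈ 59 mL/min → bracket 50–69 mL/min.
50% of 1200 mg = 600 mg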